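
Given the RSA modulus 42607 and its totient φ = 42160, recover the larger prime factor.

311

φ(n) = (p−1)(q−1) = n − (p+q) + 1, so p + q = 42607 − 42160 + 1 = 448.
p and q are the roots of t² − 448t + 42607 = 0.
Discriminant: 448² − 4·42607 = 200704 − 170428 = 30276; √30276 = 174.
q = (448 − 174)/2 = 137, p = (448 + 174)/2 = 311.
Check: 137 · 311 = 42607.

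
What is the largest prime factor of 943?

943 = 23 · 41
41 is prime.
So 943 = 23 · 41; the largest prime factor is 41.

41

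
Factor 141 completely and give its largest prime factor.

47

141 = 3 · 47
47 is prime.
So 141 = 3 · 47; the largest prime factor is 47.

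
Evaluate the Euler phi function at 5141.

Factor: 5141 = 53 · 97.
φ(5141) = (53−1) · (97−1) = 52 · 96 = 4992.

4992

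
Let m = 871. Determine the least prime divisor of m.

871 is odd.
Digit sum 16, not divisible by 3.
Ends in 1: not divisible by 5.
7: 871 = 7·124 + 3
11: 871 = 11·79 + 2
13: 871 = 13·67

13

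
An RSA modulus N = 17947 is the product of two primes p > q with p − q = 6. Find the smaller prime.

131

Since p = q + 6, we have 17947 = q(q + 6), so q² + 6q − 17947 = 0.
Discriminant: 6² + 4·17947 = 36 + 71788 = 71824; √71824 = 268.
q = (−6 + 268)/2 = 131, and p = q + 6 = 137.
Check: 131 · 137 = 17947.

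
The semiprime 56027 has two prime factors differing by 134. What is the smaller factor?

179

Since p = q + 134, we have 56027 = q(q + 134), so q² + 134q − 56027 = 0.
Discriminant: 134² + 4·56027 = 17956 + 224108 = 242064; √242064 = 492.
q = (−134 + 492)/2 = 179, and p = q + 134 = 313.
Check: 179 · 313 = 56027.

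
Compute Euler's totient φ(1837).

1660

Factor: 1837 = 11 · 167.
φ(1837) = (11−1) · (167−1) = 10 · 166 = 1660.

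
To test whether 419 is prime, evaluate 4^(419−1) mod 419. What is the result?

4^1 ≡ 4 (mod 419)
4^2 ≡ 4^2 = 16 ≡ 16 (mod 419)
4^4 ≡ 16^2 = 256 ≡ 256 (mod 419)
4^8 ≡ 256^2 = 65536 ≡ 172 (mod 419)
4^16 ≡ 172^2 = 29584 ≡ 254 (mod 419)
4^32 ≡ 254^2 = 64516 ≡ 409 (mod 419)
4^64 ≡ 409^2 = 167281 ≡ 100 (mod 419)
4^128 ≡ 100^2 = 10000 ≡ 363 (mod 419)
4^256 ≡ 363^2 = 131769 ≡ 203 (mod 419)
418 = 256 + 128 + 32 + 2 in binary powers of 2.
So 4^418 ≡ 203 · 363 · 409 · 16 ≡ 1 (mod 419).
Since the result is 1, base 4 gives no evidence that 419 is composite.

1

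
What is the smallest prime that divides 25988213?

25988213 is odd.
Digit sum 38, not divisible by 3.
Ends in 3: not divisible by 5.
7: 25988213 = 7·3712601 + 6
11: 25988213 = 11·2362564 + 9
13: 25988213 = 13·1999093 + 4
17: 25988213 = 17·1528718 + 7
19: 25988213 = 19·1367800 + 13
23: 25988213 = 23·1129922 + 7
29: 25988213 = 29·896145 + 8
31: 25988213 = 31·838329 + 14
37: 25988213 = 37·702384 + 5
41: 25988213 = 41·633858 + 35
43: 25988213 = 43·604377 + 2
47: 25988213 = 47·552940 + 33
53: 25988213 = 53·490343 + 34
59: 25988213 = 59·440478 + 11
61: 25988213 = 61·426036 + 17
67: 25988213 = 67·387883 + 52
71: 25988213 = 71·366031 + 12
73: 25988213 = 73·356002 + 67
79: 25988213 = 79·328964 + 57
83: 25988213 = 83·313111

83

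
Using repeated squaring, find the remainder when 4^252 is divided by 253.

236

4^1 ≡ 4 (mod 253)
4^2 ≡ 4^2 = 16 ≡ 16 (mod 253)
4^4 ≡ 16^2 = 256 ≡ 3 (mod 253)
4^8 ≡ 3^2 = 9 ≡ 9 (mod 253)
4^16 ≡ 9^2 = 81 ≡ 81 (mod 253)
4^32 ≡ 81^2 = 6561 ≡ 236 (mod 253)
4^64 ≡ 236^2 = 55696 ≡ 36 (mod 253)
4^128 ≡ 36^2 = 1296 ≡ 31 (mod 253)
252 = 128 + 64 + 32 + 16 + 8 + 4 in binary powers of 2.
So 4^252 ≡ 31 · 36 · 236 · 81 · 9 · 3 ≡ 236 (mod 253).
Since 236 ≠ 1, base 4 is a Fermat witness: 253 is composite.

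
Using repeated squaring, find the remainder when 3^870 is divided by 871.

131

3^1 ≡ 3 (mod 871)
3^2 ≡ 3^2 = 9 ≡ 9 (mod 871)
3^4 ≡ 9^2 = 81 ≡ 81 (mod 871)
3^8 ≡ 81^2 = 6561 ≡ 464 (mod 871)
3^16 ≡ 464^2 = 215296 ≡ 159 (mod 871)
3^32 ≡ 159^2 = 25281 ≡ 22 (mod 871)
3^64 ≡ 22^2 = 484 ≡ 484 (mod 871)
3^128 ≡ 484^2 = 234256 ≡ 828 (mod 871)
3^256 ≡ 828^2 = 685584 ≡ 107 (mod 871)
3^512 ≡ 107^2 = 11449 ≡ 126 (mod 871)
870 = 512 + 256 + 64 + 32 + 4 + 2 in binary powers of 2.
So 3^870 ≡ 126 · 107 · 484 · 22 · 81 · 9 ≡ 131 (mod 871).
Since 131 ≠ 1, base 3 is a Fermat witness: 871 is composite.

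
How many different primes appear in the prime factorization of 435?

435 = 3 · 145
145 = 5 · 29
435 = 3 · 5 · 29, which has 3 distinct prime factors.

3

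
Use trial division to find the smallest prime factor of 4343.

43

4343 is odd.
Digit sum 14, not divisible by 3.
Ends in 3: not divisible by 5.
7: 4343 = 7·620 + 3
11: 4343 = 11·394 + 9
13: 4343 = 13·334 + 1
17: 4343 = 17·255 + 8
19: 4343 = 19·228 + 11
23: 4343 = 23·188 + 19
29: 4343 = 29·149 + 22
31: 4343 = 31·140 + 3
37: 4343 = 37·117 + 14
41: 4343 = 41·105 + 38
43: 4343 = 43·101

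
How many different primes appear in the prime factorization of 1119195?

6

1119195 = 3^2 · 124355
124355 = 5 · 24871
24871 = 7 · 3553
3553 = 11 · 323
323 = 17 · 19
1119195 = 3^2 · 5 · 7 · 11 · 17 · 19, which has 6 distinct prime factors.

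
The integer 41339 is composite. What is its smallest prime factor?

67

41339 is odd.
Digit sum 20, not divisible by 3.
Ends in 9: not divisible by 5.
7: 41339 = 7·5905 + 4
11: 41339 = 11·3758 + 1
13: 41339 = 13·3179 + 12
17: 41339 = 17·2431 + 12
19: 41339 = 19·2175 + 14
23: 41339 = 23·1797 + 8
29: 41339 = 29·1425 + 14
31: 41339 = 31·1333 + 16
37: 41339 = 37·1117 + 10
41: 41339 = 41·1008 + 11
43: 41339 = 43·961 + 16
47: 41339 = 47·879 + 26
53: 41339 = 53·779 + 52
59: 41339 = 59·700 + 39
61: 41339 = 61·677 + 42
67: 41339 = 67·617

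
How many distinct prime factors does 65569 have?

4

65569 = 7 · 9367
9367 = 17 · 551
551 = 19 · 29
65569 = 7 · 17 · 19 · 29, which has 4 distinct prime factors.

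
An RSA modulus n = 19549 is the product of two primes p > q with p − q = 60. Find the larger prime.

173

Since p = q + 60, we have 19549 = q(q + 60), so q² + 60q − 19549 = 0.
Discriminant: 60² + 4·19549 = 3600 + 78196 = 81796; √81796 = 286.
q = (−60 + 286)/2 = 113, and p = q + 60 = 173.
Check: 113 · 173 = 19549.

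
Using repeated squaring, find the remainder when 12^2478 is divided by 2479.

12^1 ≡ 12 (mod 2479)
12^2 ≡ 12^2 = 144 ≡ 144 (mod 2479)
12^4 ≡ 144^2 = 20736 ≡ 904 (mod 2479)
12^8 ≡ 904^2 = 817216 ≡ 1625 (mod 2479)
12^16 ≡ 1625^2 = 2640625 ≡ 490 (mod 2479)
12^32 ≡ 490^2 = 240100 ≡ 2116 (mod 2479)
12^64 ≡ 2116^2 = 4477456 ≡ 382 (mod 2479)
12^128 ≡ 382^2 = 145924 ≡ 2142 (mod 2479)
12^256 ≡ 2142^2 = 4588164 ≡ 2014 (mod 2479)
12^512 ≡ 2014^2 = 4056196 ≡ 552 (mod 2479)
12^1024 ≡ 552^2 = 304704 ≡ 2266 (mod 2479)
12^2048 ≡ 2266^2 = 5134756 ≡ 747 (mod 2479)
2478 = 2048 + 256 + 128 + 32 + 8 + 4 + 2 in binary powers of 2.
So 12^2478 ≡ 747 · 2014 · 2142 · 2116 · 1625 · 904 · 144 ≡ 2024 (mod 2479).
Since 2024 ≠ 1, base 12 is a Fermat witness: 2479 is composite.

2024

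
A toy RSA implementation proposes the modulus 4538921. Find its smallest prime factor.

73

4538921 is odd.
Digit sum 32, not divisible by 3.
Ends in 1: not divisible by 5.
7: 4538921 = 7·648417 + 2
11: 4538921 = 11·412629 + 2
13: 4538921 = 13·349147 + 10
17: 4538921 = 17·266995 + 6
19: 4538921 = 19·238890 + 11
23: 4538921 = 23·197344 + 9
29: 4538921 = 29·156514 + 15
31: 4538921 = 31·146416 + 25
37: 4538921 = 37·122673 + 20
41: 4538921 = 41·110705 + 16
43: 4538921 = 43·105556 + 13
47: 4538921 = 47·96572 + 37
53: 4538921 = 53·85640 + 1
59: 4538921 = 59·76930 + 51
61: 4538921 = 61·74408 + 33
67: 4538921 = 67·67745 + 6
71: 4538921 = 71·63928 + 33
73: 4538921 = 73·62177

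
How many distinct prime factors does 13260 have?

5

13260 = 2^2 · 3315
3315 = 3 · 1105
1105 = 5 · 221
221 = 13 · 17
13260 = 2^2 · 3 · 5 · 13 · 17, which has 5 distinct prime factors.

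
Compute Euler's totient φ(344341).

329472

Factor: 344341 = 53 · 73 · 89.
φ(344341) = (53−1) · (73−1) · (89−1) = 52 · 72 · 88 = 329472.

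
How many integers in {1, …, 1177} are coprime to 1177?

1060

Factor: 1177 = 11 · 107.
φ(1177) = (11−1) · (107−1) = 10 · 106 = 1060.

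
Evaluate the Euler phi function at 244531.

Factor: 244531 = 7 · 181 · 193.
φ(244531) = (7−1) · (181−1) · (193−1) = 6 · 180 · 192 = 207360.

207360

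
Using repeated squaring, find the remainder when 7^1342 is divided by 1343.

7^1 ≡ 7 (mod 1343)
7^2 ≡ 7^2 = 49 ≡ 49 (mod 1343)
7^4 ≡ 49^2 = 2401 ≡ 1058 (mod 1343)
7^8 ≡ 1058^2 = 1119364 ≡ 645 (mod 1343)
7^16 ≡ 645^2 = 416025 ≡ 1038 (mod 1343)
7^32 ≡ 1038^2 = 1077444 ≡ 358 (mod 1343)
7^64 ≡ 358^2 = 128164 ≡ 579 (mod 1343)
7^128 ≡ 579^2 = 335241 ≡ 834 (mod 1343)
7^256 ≡ 834^2 = 695556 ≡ 1225 (mod 1343)
7^512 ≡ 1225^2 = 1500625 ≡ 494 (mod 1343)
7^1024 ≡ 494^2 = 244036 ≡ 953 (mod 1343)
1342 = 1024 + 256 + 32 + 16 + 8 + 4 + 2 in binary powers of 2.
So 7^1342 ≡ 953 · 1225 · 358 · 1038 · 645 · 1058 · 49 ≡ 722 (mod 1343).
Since 722 ≠ 1, base 7 is a Fermat witness: 1343 is composite.

722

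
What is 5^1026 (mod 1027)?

5^1 ≡ 5 (mod 1027)
5^2 ≡ 5^2 = 25 ≡ 25 (mod 1027)
5^4 ≡ 25^2 = 625 ≡ 625 (mod 1027)
5^8 ≡ 625^2 = 390625 ≡ 365 (mod 1027)
5^16 ≡ 365^2 = 133225 ≡ 742 (mod 1027)
5^32 ≡ 742^2 = 550564 ≡ 92 (mod 1027)
5^64 ≡ 92^2 = 8464 ≡ 248 (mod 1027)
5^128 ≡ 248^2 = 61504 ≡ 911 (mod 1027)
5^256 ≡ 911^2 = 829921 ≡ 105 (mod 1027)
5^512 ≡ 105^2 = 11025 ≡ 755 (mod 1027)
5^1024 ≡ 755^2 = 570025 ≡ 40 (mod 1027)
1026 = 1024 + 2 in binary powers of 2.
So 5^1026 ≡ 40 · 25 ≡ 1000 (mod 1027).
Since 1000 ≠ 1, base 5 is a Fermat witness: 1027 is composite.

1000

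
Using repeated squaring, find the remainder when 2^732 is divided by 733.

1

2^1 ≡ 2 (mod 733)
2^2 ≡ 2^2 = 4 ≡ 4 (mod 733)
2^4 ≡ 4^2 = 16 ≡ 16 (mod 733)
2^8 ≡ 16^2 = 256 ≡ 256 (mod 733)
2^16 ≡ 256^2 = 65536 ≡ 299 (mod 733)
2^32 ≡ 299^2 = 89401 ≡ 708 (mod 733)
2^64 ≡ 708^2 = 501264 ≡ 625 (mod 733)
2^128 ≡ 625^2 = 390625 ≡ 669 (mod 733)
2^256 ≡ 669^2 = 447561 ≡ 431 (mod 733)
2^512 ≡ 431^2 = 185761 ≡ 312 (mod 733)
732 = 512 + 128 + 64 + 16 + 8 + 4 in binary powers of 2.
So 2^732 ≡ 312 · 669 · 625 · 299 · 256 · 16 ≡ 1 (mod 733).
Since the result is 1, base 2 gives no evidence that 733 is composite.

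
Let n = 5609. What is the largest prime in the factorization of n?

79

5609 = 71 · 79
79 is prime.
So 5609 = 71 · 79; the largest prime factor is 79.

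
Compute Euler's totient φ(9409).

Factor: 9409 = 97^2.
φ(9409) = 97^1·(97−1) = 9312.

9312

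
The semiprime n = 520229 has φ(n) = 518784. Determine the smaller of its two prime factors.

673

φ(n) = (p−1)(q−1) = n − (p+q) + 1, so p + q = 520229 − 518784 + 1 = 1446.
p and q are the roots of t² − 1446t + 520229 = 0.
Discriminant: 1446² − 4·520229 = 2090916 − 2080916 = 10000; √10000 = 100.
q = (1446 − 100)/2 = 673, p = (1446 + 100)/2 = 773.
Check: 673 · 773 = 520229.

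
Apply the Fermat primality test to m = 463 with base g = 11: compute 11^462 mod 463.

11^1 ≡ 11 (mod 463)
11^2 ≡ 11^2 = 121 ≡ 121 (mod 463)
11^4 ≡ 121^2 = 14641 ≡ 288 (mod 463)
11^8 ≡ 288^2 = 82944 ≡ 67 (mod 463)
11^16 ≡ 67^2 = 4489 ≡ 322 (mod 463)
11^32 ≡ 322^2 = 103684 ≡ 435 (mod 463)
11^64 ≡ 435^2 = 189225 ≡ 321 (mod 463)
11^128 ≡ 321^2 = 103041 ≡ 255 (mod 463)
11^256 ≡ 255^2 = 65025 ≡ 205 (mod 463)
462 = 256 + 128 + 64 + 8 + 4 + 2 in binary powers of 2.
So 11^462 ≡ 205 · 255 · 321 · 67 · 288 · 121 ≡ 1 (mod 463).
Since the result is 1, base 11 gives no evidence that 463 is composite.

1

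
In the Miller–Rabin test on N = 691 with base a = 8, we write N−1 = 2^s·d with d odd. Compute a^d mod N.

690

691 − 1 = 690 = 2^1 · 345, so d = 345.
8^1 ≡ 8 (mod 691)
8^2 ≡ 8^2 = 64 ≡ 64 (mod 691)
8^4 ≡ 64^2 = 4096 ≡ 641 (mod 691)
8^8 ≡ 641^2 = 410881 ≡ 427 (mod 691)
8^16 ≡ 427^2 = 182329 ≡ 596 (mod 691)
8^32 ≡ 596^2 = 355216 ≡ 42 (mod 691)
8^64 ≡ 42^2 = 1764 ≡ 382 (mod 691)
8^128 ≡ 382^2 = 145924 ≡ 123 (mod 691)
8^256 ≡ 123^2 = 15129 ≡ 618 (mod 691)
345 = 256 + 64 + 16 + 8 + 1 in binary powers of 2.
So 8^345 ≡ 618 · 382 · 596 · 427 · 8 ≡ 690 (mod 691).
Since 8^d ≡ 690 (mod 691), base 8 does not prove 691 composite.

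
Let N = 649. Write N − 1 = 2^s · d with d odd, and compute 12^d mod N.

649 − 1 = 648 = 2^3 · 81, so d = 81.
12^1 ≡ 12 (mod 649)
12^2 ≡ 12^2 = 144 ≡ 144 (mod 649)
12^4 ≡ 144^2 = 20736 ≡ 617 (mod 649)
12^8 ≡ 617^2 = 380689 ≡ 375 (mod 649)
12^16 ≡ 375^2 = 140625 ≡ 441 (mod 649)
12^32 ≡ 441^2 = 194481 ≡ 430 (mod 649)
12^64 ≡ 430^2 = 184900 ≡ 584 (mod 649)
81 = 64 + 16 + 1 in binary powers of 2.
So 12^81 ≡ 584 · 441 · 12 ≡ 639 (mod 649).
Squaring chain: 639 → 100 → 265; never reaches −1, so base 12 is a Miller–Rabin witness that 649 is composite.

639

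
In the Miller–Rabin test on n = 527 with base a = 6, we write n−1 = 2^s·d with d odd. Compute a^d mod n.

150

527 − 1 = 526 = 2^1 · 263, so d = 263.
6^1 ≡ 6 (mod 527)
6^2 ≡ 6^2 = 36 ≡ 36 (mod 527)
6^4 ≡ 36^2 = 1296 ≡ 242 (mod 527)
6^8 ≡ 242^2 = 58564 ≡ 67 (mod 527)
6^16 ≡ 67^2 = 4489 ≡ 273 (mod 527)
6^32 ≡ 273^2 = 74529 ≡ 222 (mod 527)
6^64 ≡ 222^2 = 49284 ≡ 273 (mod 527)
6^128 ≡ 273^2 = 74529 ≡ 222 (mod 527)
6^256 ≡ 222^2 = 49284 ≡ 273 (mod 527)
263 = 256 + 4 + 2 + 1 in binary powers of 2.
So 6^263 ≡ 273 · 242 · 36 · 6 ≡ 150 (mod 527).
Squaring chain: 150; never reaches −1, so base 6 is a Miller–Rabin witness that 527 is composite.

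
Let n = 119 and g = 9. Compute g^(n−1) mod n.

72

9^1 ≡ 9 (mod 119)
9^2 ≡ 9^2 = 81 ≡ 81 (mod 119)
9^4 ≡ 81^2 = 6561 ≡ 16 (mod 119)
9^8 ≡ 16^2 = 256 ≡ 18 (mod 119)
9^16 ≡ 18^2 = 324 ≡ 86 (mod 119)
9^32 ≡ 86^2 = 7396 ≡ 18 (mod 119)
9^64 ≡ 18^2 = 324 ≡ 86 (mod 119)
118 = 64 + 32 + 16 + 4 + 2 in binary powers of 2.
So 9^118 ≡ 86 · 18 · 86 · 16 · 81 ≡ 72 (mod 119).
Since 72 ≠ 1, base 9 is a Fermat witness: 119 is composite.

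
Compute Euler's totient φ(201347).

189280

Factor: 201347 = 29 · 53 · 131.
φ(201347) = (29−1) · (53−1) · (131−1) = 28 · 52 · 130 = 189280.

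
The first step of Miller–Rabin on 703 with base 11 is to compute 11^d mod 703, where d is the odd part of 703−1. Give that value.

628

703 − 1 = 702 = 2^1 · 351, so d = 351.
11^1 ≡ 11 (mod 703)
11^2 ≡ 11^2 = 121 ≡ 121 (mod 703)
11^4 ≡ 121^2 = 14641 ≡ 581 (mod 703)
11^8 ≡ 581^2 = 337561 ≡ 121 (mod 703)
11^16 ≡ 121^2 = 14641 ≡ 581 (mod 703)
11^32 ≡ 581^2 = 337561 ≡ 121 (mod 703)
11^64 ≡ 121^2 = 14641 ≡ 581 (mod 703)
11^128 ≡ 581^2 = 337561 ≡ 121 (mod 703)
11^256 ≡ 121^2 = 14641 ≡ 581 (mod 703)
351 = 256 + 64 + 16 + 8 + 4 + 2 + 1 in binary powers of 2.
So 11^351 ≡ 581 · 581 · 581 · 121 · 581 · 121 · 11 ≡ 628 (mod 703).
Squaring chain: 628; never reaches −1, so base 11 is a Miller–Rabin witness that 703 is composite.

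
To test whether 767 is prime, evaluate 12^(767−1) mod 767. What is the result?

12^1 ≡ 12 (mod 767)
12^2 ≡ 12^2 = 144 ≡ 144 (mod 767)
12^4 ≡ 144^2 = 20736 ≡ 27 (mod 767)
12^8 ≡ 27^2 = 729 ≡ 729 (mod 767)
12^16 ≡ 729^2 = 531441 ≡ 677 (mod 767)
12^32 ≡ 677^2 = 458329 ≡ 430 (mod 767)
12^64 ≡ 430^2 = 184900 ≡ 53 (mod 767)
12^128 ≡ 53^2 = 2809 ≡ 508 (mod 767)
12^256 ≡ 508^2 = 258064 ≡ 352 (mod 767)
12^512 ≡ 352^2 = 123904 ≡ 417 (mod 767)
766 = 512 + 128 + 64 + 32 + 16 + 8 + 4 + 2 in binary powers of 2.
So 12^766 ≡ 417 · 508 · 53 · 430 · 677 · 729 · 27 · 144 ≡ 508 (mod 767).
Since 508 ≠ 1, base 12 is a Fermat witness: 767 is composite.

508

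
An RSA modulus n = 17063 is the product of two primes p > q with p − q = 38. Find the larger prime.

Since p = q + 38, we have 17063 = q(q + 38), so q² + 38q − 17063 = 0.
Discriminant: 38² + 4·17063 = 1444 + 68252 = 69696; √69696 = 264.
q = (−38 + 264)/2 = 113, and p = q + 38 = 151.
Check: 113 · 151 = 17063.

151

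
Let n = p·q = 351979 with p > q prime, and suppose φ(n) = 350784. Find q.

φ(n) = (p−1)(q−1) = n − (p+q) + 1, so p + q = 351979 − 350784 + 1 = 1196.
p and q are the roots of t² − 1196t + 351979 = 0.
Discriminant: 1196² − 4·351979 = 1430416 − 1407916 = 22500; √22500 = 150.
q = (1196 − 150)/2 = 523, p = (1196 + 150)/2 = 673.
Check: 523 · 673 = 351979.

523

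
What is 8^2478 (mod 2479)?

8^1 ≡ 8 (mod 2479)
8^2 ≡ 8^2 = 64 ≡ 64 (mod 2479)
8^4 ≡ 64^2 = 4096 ≡ 1617 (mod 2479)
8^8 ≡ 1617^2 = 2614689 ≡ 1823 (mod 2479)
8^16 ≡ 1823^2 = 3323329 ≡ 1469 (mod 2479)
8^32 ≡ 1469^2 = 2157961 ≡ 1231 (mod 2479)
8^64 ≡ 1231^2 = 1515361 ≡ 692 (mod 2479)
8^128 ≡ 692^2 = 478864 ≡ 417 (mod 2479)
8^256 ≡ 417^2 = 173889 ≡ 359 (mod 2479)
8^512 ≡ 359^2 = 128881 ≡ 2452 (mod 2479)
8^1024 ≡ 2452^2 = 6012304 ≡ 729 (mod 2479)
8^2048 ≡ 729^2 = 531441 ≡ 935 (mod 2479)
2478 = 2048 + 256 + 128 + 32 + 8 + 4 + 2 in binary powers of 2.
So 8^2478 ≡ 935 · 359 · 417 · 1231 · 1823 · 1617 · 64 ≡ 2034 (mod 2479).
Since 2034 ≠ 1, base 8 is a Fermat witness: 2479 is composite.

2034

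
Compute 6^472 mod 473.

135

6^1 ≡ 6 (mod 473)
6^2 ≡ 6^2 = 36 ≡ 36 (mod 473)
6^4 ≡ 36^2 = 1296 ≡ 350 (mod 473)
6^8 ≡ 350^2 = 122500 ≡ 466 (mod 473)
6^16 ≡ 466^2 = 217156 ≡ 49 (mod 473)
6^32 ≡ 49^2 = 2401 ≡ 36 (mod 473)
6^64 ≡ 36^2 = 1296 ≡ 350 (mod 473)
6^128 ≡ 350^2 = 122500 ≡ 466 (mod 473)
6^256 ≡ 466^2 = 217156 ≡ 49 (mod 473)
472 = 256 + 128 + 64 + 16 + 8 in binary powers of 2.
So 6^472 ≡ 49 · 466 · 350 · 49 · 466 ≡ 135 (mod 473).
Since 135 ≠ 1, base 6 is a Fermat witness: 473 is composite.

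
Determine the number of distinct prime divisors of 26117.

26117 = 7^2 · 533
533 = 13 · 41
26117 = 7^2 · 13 · 41, which has 3 distinct prime factors.

3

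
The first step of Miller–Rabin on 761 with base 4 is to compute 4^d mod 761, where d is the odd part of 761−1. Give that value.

760

761 − 1 = 760 = 2^3 · 95, so d = 95.
4^1 ≡ 4 (mod 761)
4^2 ≡ 4^2 = 16 ≡ 16 (mod 761)
4^4 ≡ 16^2 = 256 ≡ 256 (mod 761)
4^8 ≡ 256^2 = 65536 ≡ 90 (mod 761)
4^16 ≡ 90^2 = 8100 ≡ 490 (mod 761)
4^32 ≡ 490^2 = 240100 ≡ 385 (mod 761)
4^64 ≡ 385^2 = 148225 ≡ 591 (mod 761)
95 = 64 + 16 + 8 + 4 + 2 + 1 in binary powers of 2.
So 4^95 ≡ 591 · 490 · 90 · 256 · 16 · 4 ≡ 760 (mod 761).
Since 4^d ≡ 760 (mod 761), base 4 does not prove 761 composite.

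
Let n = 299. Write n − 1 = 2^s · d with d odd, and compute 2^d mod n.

110

299 − 1 = 298 = 2^1 · 149, so d = 149.
2^1 ≡ 2 (mod 299)
2^2 ≡ 2^2 = 4 ≡ 4 (mod 299)
2^4 ≡ 4^2 = 16 ≡ 16 (mod 299)
2^8 ≡ 16^2 = 256 ≡ 256 (mod 299)
2^16 ≡ 256^2 = 65536 ≡ 55 (mod 299)
2^32 ≡ 55^2 = 3025 ≡ 35 (mod 299)
2^64 ≡ 35^2 = 1225 ≡ 29 (mod 299)
2^128 ≡ 29^2 = 841 ≡ 243 (mod 299)
149 = 128 + 16 + 4 + 1 in binary powers of 2.
So 2^149 ≡ 243 · 55 · 16 · 2 ≡ 110 (mod 299).
Squaring chain: 110; never reaches −1, so base 2 is a Miller–Rabin witness that 299 is composite.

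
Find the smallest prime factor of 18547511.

18547511 is odd.
Digit sum 32, not divisible by 3.
Ends in 1: not divisible by 5.
7: 18547511 = 7·2649644 + 3
11: 18547511 = 11·1686137 + 4
13: 18547511 = 13·1426731 + 8
17: 18547511 = 17·1091030 + 1
19: 18547511 = 19·976184 + 15
23: 18547511 = 23·806413 + 12
29: 18547511 = 29·639569 + 10
31: 18547511 = 31·598306 + 25
37: 18547511 = 37·501284 + 3
41: 18547511 = 41·452378 + 13
43: 18547511 = 43·431337 + 20
47: 18547511 = 47·394627 + 42
53: 18547511 = 53·349953 + 2
59: 18547511 = 59·314364 + 35
61: 18547511 = 61·304057 + 34
67: 18547511 = 67·276828 + 35
71: 18547511 = 71·261232 + 39
73: 18547511 = 73·254075 + 36
79: 18547511 = 79·234778 + 49
83: 18547511 = 83·223463 + 82
89: 18547511 = 89·208399

89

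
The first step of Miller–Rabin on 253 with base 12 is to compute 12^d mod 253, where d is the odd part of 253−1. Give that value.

253 − 1 = 252 = 2^2 · 63, so d = 63.
12^1 ≡ 12 (mod 253)
12^2 ≡ 12^2 = 144 ≡ 144 (mod 253)
12^4 ≡ 144^2 = 20736 ≡ 243 (mod 253)
12^8 ≡ 243^2 = 59049 ≡ 100 (mod 253)
12^16 ≡ 100^2 = 10000 ≡ 133 (mod 253)
12^32 ≡ 133^2 = 17689 ≡ 232 (mod 253)
63 = 32 + 16 + 8 + 4 + 2 + 1 in binary powers of 2.
So 12^63 ≡ 232 · 133 · 100 · 243 · 144 · 12 ≡ 100 (mod 253).
Squaring chain: 100 → 133; never reaches −1, so base 12 is a Miller–Rabin witness that 253 is composite.

100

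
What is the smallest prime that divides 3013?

23

3013 is odd.
Digit sum 7, not divisible by 3.
Ends in 3: not divisible by 5.
7: 3013 = 7·430 + 3
11: 3013 = 11·273 + 10
13: 3013 = 13·231 + 10
17: 3013 = 17·177 + 4
19: 3013 = 19·158 + 11
23: 3013 = 23·131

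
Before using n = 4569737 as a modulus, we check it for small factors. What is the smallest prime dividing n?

4569737 is odd.
Digit sum 41, not divisible by 3.
Ends in 7: not divisible by 5.
7: 4569737 = 7·652819 + 4
11: 4569737 = 11·415430 + 7
13: 4569737 = 13·351518 + 3
17: 4569737 = 17·268808 + 1
19: 4569737 = 19·240512 + 9
23: 4569737 = 23·198684 + 5
29: 4569737 = 29·157577 + 4
31: 4569737 = 31·147410 + 27
37: 4569737 = 37·123506 + 15
41: 4569737 = 41·111457

41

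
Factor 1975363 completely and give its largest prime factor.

61

1975363 = 13 · 151951
151951 = 47 · 3233
3233 = 53 · 61
61 is prime.
So 1975363 = 13 · 47 · 53 · 61; the largest prime factor is 61.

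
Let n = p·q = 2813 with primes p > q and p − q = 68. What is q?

29

Since p = q + 68, we have 2813 = q(q + 68), so q² + 68q − 2813 = 0.
Discriminant: 68² + 4·2813 = 4624 + 11252 = 15876; √15876 = 126.
q = (−68 + 126)/2 = 29, and p = q + 68 = 97.
Check: 29 · 97 = 2813.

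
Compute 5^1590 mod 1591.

1454

5^1 ≡ 5 (mod 1591)
5^2 ≡ 5^2 = 25 ≡ 25 (mod 1591)
5^4 ≡ 25^2 = 625 ≡ 625 (mod 1591)
5^8 ≡ 625^2 = 390625 ≡ 830 (mod 1591)
5^16 ≡ 830^2 = 688900 ≡ 1588 (mod 1591)
5^32 ≡ 1588^2 = 2521744 ≡ 9 (mod 1591)
5^64 ≡ 9^2 = 81 ≡ 81 (mod 1591)
5^128 ≡ 81^2 = 6561 ≡ 197 (mod 1591)
5^256 ≡ 197^2 = 38809 ≡ 625 (mod 1591)
5^512 ≡ 625^2 = 390625 ≡ 830 (mod 1591)
5^1024 ≡ 830^2 = 688900 ≡ 1588 (mod 1591)
1590 = 1024 + 512 + 32 + 16 + 4 + 2 in binary powers of 2.
So 5^1590 ≡ 1588 · 830 · 9 · 1588 · 625 · 25 ≡ 1454 (mod 1591).
Since 1454 ≠ 1, base 5 is a Fermat witness: 1591 is composite.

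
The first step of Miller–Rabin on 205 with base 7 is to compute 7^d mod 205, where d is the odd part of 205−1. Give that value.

63

205 − 1 = 204 = 2^2 · 51, so d = 51.
7^1 ≡ 7 (mod 205)
7^2 ≡ 7^2 = 49 ≡ 49 (mod 205)
7^4 ≡ 49^2 = 2401 ≡ 146 (mod 205)
7^8 ≡ 146^2 = 21316 ≡ 201 (mod 205)
7^16 ≡ 201^2 = 40401 ≡ 16 (mod 205)
7^32 ≡ 16^2 = 256 ≡ 51 (mod 205)
51 = 32 + 16 + 2 + 1 in binary powers of 2.
So 7^51 ≡ 51 · 16 · 49 · 7 ≡ 63 (mod 205).
Squaring chain: 63 → 74; never reaches −1, so base 7 is a Miller–Rabin witness that 205 is composite.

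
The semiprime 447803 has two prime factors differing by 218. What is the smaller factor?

Since p = q + 218, we have 447803 = q(q + 218), so q² + 218q − 447803 = 0.
Discriminant: 218² + 4·447803 = 47524 + 1791212 = 1838736; √1838736 = 1356.
q = (−218 + 1356)/2 = 569, and p = q + 218 = 787.
Check: 569 · 787 = 447803.

569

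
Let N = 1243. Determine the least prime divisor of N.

11

1243 is odd.
Digit sum 10, not divisible by 3.
Ends in 3: not divisible by 5.
7: 1243 = 7·177 + 4
11: 1243 = 11·113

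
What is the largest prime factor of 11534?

79

11534 = 2 · 5767
5767 = 73 · 79
79 is prime.
So 11534 = 2 · 73 · 79; the largest prime factor is 79.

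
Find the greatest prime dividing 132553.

132553 = 41 · 3233
3233 = 53 · 61
61 is prime.
So 132553 = 41 · 53 · 61; the largest prime factor is 61.

61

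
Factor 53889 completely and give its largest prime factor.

53889 = 3 · 17963
17963 = 11 · 1633
1633 = 23 · 71
71 is prime.
So 53889 = 3 · 11 · 23 · 71; the largest prime factor is 71.

71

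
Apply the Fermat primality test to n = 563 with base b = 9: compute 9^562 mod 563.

9^1 ≡ 9 (mod 563)
9^2 ≡ 9^2 = 81 ≡ 81 (mod 563)
9^4 ≡ 81^2 = 6561 ≡ 368 (mod 563)
9^8 ≡ 368^2 = 135424 ≡ 304 (mod 563)
9^16 ≡ 304^2 = 92416 ≡ 84 (mod 563)
9^32 ≡ 84^2 = 7056 ≡ 300 (mod 563)
9^64 ≡ 300^2 = 90000 ≡ 483 (mod 563)
9^128 ≡ 483^2 = 233289 ≡ 207 (mod 563)
9^256 ≡ 207^2 = 42849 ≡ 61 (mod 563)
9^512 ≡ 61^2 = 3721 ≡ 343 (mod 563)
562 = 512 + 32 + 16 + 2 in binary powers of 2.
So 9^562 ≡ 343 · 300 · 84 · 81 ≡ 1 (mod 563).
Since the result is 1, base 9 gives no evidence that 563 is composite.

1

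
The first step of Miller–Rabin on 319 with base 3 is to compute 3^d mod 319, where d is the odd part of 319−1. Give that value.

319 − 1 = 318 = 2^1 · 159, so d = 159.
3^1 ≡ 3 (mod 319)
3^2 ≡ 3^2 = 9 ≡ 9 (mod 319)
3^4 ≡ 9^2 = 81 ≡ 81 (mod 319)
3^8 ≡ 81^2 = 6561 ≡ 181 (mod 319)
3^16 ≡ 181^2 = 32761 ≡ 223 (mod 319)
3^32 ≡ 223^2 = 49729 ≡ 284 (mod 319)
3^64 ≡ 284^2 = 80656 ≡ 268 (mod 319)
3^128 ≡ 268^2 = 71824 ≡ 49 (mod 319)
159 = 128 + 16 + 8 + 4 + 2 + 1 in binary powers of 2.
So 3^159 ≡ 49 · 223 · 181 · 81 · 9 · 3 ≡ 279 (mod 319).
Squaring chain: 279; never reaches −1, so base 3 is a Miller–Rabin witness that 319 is composite.

279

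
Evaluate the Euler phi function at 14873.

Factor: 14873 = 107 · 139.
φ(14873) = (107−1) · (139−1) = 106 · 138 = 14628.

14628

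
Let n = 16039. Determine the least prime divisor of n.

16039 is odd.
Digit sum 19, not divisible by 3.
Ends in 9: not divisible by 5.
7: 16039 = 7·2291 + 2
11: 16039 = 11·1458 + 1
13: 16039 = 13·1233 + 10
17: 16039 = 17·943 + 8
19: 16039 = 19·844 + 3
23: 16039 = 23·697 + 8
29: 16039 = 29·553 + 2
31: 16039 = 31·517 + 12
37: 16039 = 37·433 + 18
41: 16039 = 41·391 + 8
43: 16039 = 43·373

43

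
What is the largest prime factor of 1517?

1517 = 37 · 41
41 is prime.
So 1517 = 37 · 41; the largest prime factor is 41.

41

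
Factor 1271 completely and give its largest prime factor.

41

1271 = 31 · 41
41 is prime.
So 1271 = 31 · 41; the largest prime factor is 41.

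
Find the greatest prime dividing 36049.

36049 = 13 · 2773
2773 = 47 · 59
59 is prime.
So 36049 = 13 · 47 · 59; the largest prime factor is 59.

59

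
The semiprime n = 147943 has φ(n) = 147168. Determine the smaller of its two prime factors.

337

φ(n) = (p−1)(q−1) = n − (p+q) + 1, so p + q = 147943 − 147168 + 1 = 776.
p and q are the roots of t² − 776t + 147943 = 0.
Discriminant: 776² − 4·147943 = 602176 − 591772 = 10404; √10404 = 102.
q = (776 − 102)/2 = 337, p = (776 + 102)/2 = 439.
Check: 337 · 439 = 147943.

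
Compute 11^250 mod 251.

11^1 ≡ 11 (mod 251)
11^2 ≡ 11^2 = 121 ≡ 121 (mod 251)
11^4 ≡ 121^2 = 14641 ≡ 83 (mod 251)
11^8 ≡ 83^2 = 6889 ≡ 112 (mod 251)
11^16 ≡ 112^2 = 12544 ≡ 245 (mod 251)
11^32 ≡ 245^2 = 60025 ≡ 36 (mod 251)
11^64 ≡ 36^2 = 1296 ≡ 41 (mod 251)
11^128 ≡ 41^2 = 1681 ≡ 175 (mod 251)
250 = 128 + 64 + 32 + 16 + 8 + 2 in binary powers of 2.
So 11^250 ≡ 175 · 41 · 36 · 245 · 112 · 121 ≡ 1 (mod 251).
Since the result is 1, base 11 gives no evidence that 251 is composite.

1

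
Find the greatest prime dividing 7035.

7035 = 3 · 2345
2345 = 5 · 469
469 = 7 · 67
67 is prime.
So 7035 = 3 · 5 · 7 · 67; the largest prime factor is 67.

67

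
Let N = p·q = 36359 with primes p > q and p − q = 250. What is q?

Since p = q + 250, we have 36359 = q(q + 250), so q² + 250q − 36359 = 0.
Discriminant: 250² + 4·36359 = 62500 + 145436 = 207936; √207936 = 456.
q = (−250 + 456)/2 = 103, and p = q + 250 = 353.
Check: 103 · 353 = 36359.

103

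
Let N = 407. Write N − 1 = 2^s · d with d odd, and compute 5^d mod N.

279

407 − 1 = 406 = 2^1 · 203, so d = 203.
5^1 ≡ 5 (mod 407)
5^2 ≡ 5^2 = 25 ≡ 25 (mod 407)
5^4 ≡ 25^2 = 625 ≡ 218 (mod 407)
5^8 ≡ 218^2 = 47524 ≡ 312 (mod 407)
5^16 ≡ 312^2 = 97344 ≡ 71 (mod 407)
5^32 ≡ 71^2 = 5041 ≡ 157 (mod 407)
5^64 ≡ 157^2 = 24649 ≡ 229 (mod 407)
5^128 ≡ 229^2 = 52441 ≡ 345 (mod 407)
203 = 128 + 64 + 8 + 2 + 1 in binary powers of 2.
So 5^203 ≡ 345 · 229 · 312 · 25 · 5 ≡ 279 (mod 407).
Squaring chain: 279; never reaches −1, so base 5 is a Miller–Rabin witness that 407 is composite.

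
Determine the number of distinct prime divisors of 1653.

3

1653 = 3 · 551
551 = 19 · 29
1653 = 3 · 19 · 29, which has 3 distinct prime factors.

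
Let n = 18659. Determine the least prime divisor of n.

18659 is odd.
Digit sum 29, not divisible by 3.
Ends in 9: not divisible by 5.
7: 18659 = 7·2665 + 4
11: 18659 = 11·1696 + 3
13: 18659 = 13·1435 + 4
17: 18659 = 17·1097 + 10
19: 18659 = 19·982 + 1
23: 18659 = 23·811 + 6
29: 18659 = 29·643 + 12
31: 18659 = 31·601 + 28
37: 18659 = 37·504 + 11
41: 18659 = 41·455 + 4
43: 18659 = 43·433 + 40
47: 18659 = 47·397

47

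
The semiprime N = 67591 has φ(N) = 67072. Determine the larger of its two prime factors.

263

φ(n) = (p−1)(q−1) = n − (p+q) + 1, so p + q = 67591 − 67072 + 1 = 520.
p and q are the roots of t² − 520t + 67591 = 0.
Discriminant: 520² − 4·67591 = 270400 − 270364 = 36; √36 = 6.
q = (520 − 6)/2 = 257, p = (520 + 6)/2 = 263.
Check: 257 · 263 = 67591.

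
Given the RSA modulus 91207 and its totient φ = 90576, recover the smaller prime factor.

φ(n) = (p−1)(q−1) = n − (p+q) + 1, so p + q = 91207 − 90576 + 1 = 632.
p and q are the roots of t² − 632t + 91207 = 0.
Discriminant: 632² − 4·91207 = 399424 − 364828 = 34596; √34596 = 186.
q = (632 − 186)/2 = 223, p = (632 + 186)/2 = 409.
Check: 223 · 409 = 91207.

223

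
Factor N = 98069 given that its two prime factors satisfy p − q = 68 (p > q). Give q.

Since p = q + 68, we have 98069 = q(q + 68), so q² + 68q − 98069 = 0.
Discriminant: 68² + 4·98069 = 4624 + 392276 = 396900; √396900 = 630.
q = (−68 + 630)/2 = 281, and p = q + 68 = 349.
Check: 281 · 349 = 98069.

281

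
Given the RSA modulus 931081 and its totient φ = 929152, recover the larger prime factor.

φ(n) = (p−1)(q−1) = n − (p+q) + 1, so p + q = 931081 − 929152 + 1 = 1930.
p and q are the roots of t² − 1930t + 931081 = 0.
Discriminant: 1930² − 4·931081 = 3724900 − 3724324 = 576; √576 = 24.
q = (1930 − 24)/2 = 953, p = (1930 + 24)/2 = 977.
Check: 953 · 977 = 931081.

977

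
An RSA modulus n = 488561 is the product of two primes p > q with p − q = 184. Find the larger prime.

797

Since p = q + 184, we have 488561 = q(q + 184), so q² + 184q − 488561 = 0.
Discriminant: 184² + 4·488561 = 33856 + 1954244 = 1988100; √1988100 = 1410.
q = (−184 + 1410)/2 = 613, and p = q + 184 = 797.
Check: 613 · 797 = 488561.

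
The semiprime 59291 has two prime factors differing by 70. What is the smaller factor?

Since p = q + 70, we have 59291 = q(q + 70), so q² + 70q − 59291 = 0.
Discriminant: 70² + 4·59291 = 4900 + 237164 = 242064; √242064 = 492.
q = (−70 + 492)/2 = 211, and p = q + 70 = 281.
Check: 211 · 281 = 59291.

211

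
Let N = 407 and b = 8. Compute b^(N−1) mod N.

8^1 ≡ 8 (mod 407)
8^2 ≡ 8^2 = 64 ≡ 64 (mod 407)
8^4 ≡ 64^2 = 4096 ≡ 26 (mod 407)
8^8 ≡ 26^2 = 676 ≡ 269 (mod 407)
8^16 ≡ 269^2 = 72361 ≡ 322 (mod 407)
8^32 ≡ 322^2 = 103684 ≡ 306 (mod 407)
8^64 ≡ 306^2 = 93636 ≡ 26 (mod 407)
8^128 ≡ 26^2 = 676 ≡ 269 (mod 407)
8^256 ≡ 269^2 = 72361 ≡ 322 (mod 407)
406 = 256 + 128 + 16 + 4 + 2 in binary powers of 2.
So 8^406 ≡ 322 · 269 · 322 · 26 · 64 ≡ 344 (mod 407).
Since 344 ≠ 1, base 8 is a Fermat witness: 407 is composite.

344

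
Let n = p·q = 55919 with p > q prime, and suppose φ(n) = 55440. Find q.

φ(n) = (p−1)(q−1) = n − (p+q) + 1, so p + q = 55919 − 55440 + 1 = 480.
p and q are the roots of t² − 480t + 55919 = 0.
Discriminant: 480² − 4·55919 = 230400 − 223676 = 6724; √6724 = 82.
q = (480 − 82)/2 = 199, p = (480 + 82)/2 = 281.
Check: 199 · 281 = 55919.

199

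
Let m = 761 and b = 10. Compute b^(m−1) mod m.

1

10^1 ≡ 10 (mod 761)
10^2 ≡ 10^2 = 100 ≡ 100 (mod 761)
10^4 ≡ 100^2 = 10000 ≡ 107 (mod 761)
10^8 ≡ 107^2 = 11449 ≡ 34 (mod 761)
10^16 ≡ 34^2 = 1156 ≡ 395 (mod 761)
10^32 ≡ 395^2 = 156025 ≡ 20 (mod 761)
10^64 ≡ 20^2 = 400 ≡ 400 (mod 761)
10^128 ≡ 400^2 = 160000 ≡ 190 (mod 761)
10^256 ≡ 190^2 = 36100 ≡ 333 (mod 761)
10^512 ≡ 333^2 = 110889 ≡ 544 (mod 761)
760 = 512 + 128 + 64 + 32 + 16 + 8 in binary powers of 2.
So 10^760 ≡ 544 · 190 · 400 · 20 · 395 · 34 ≡ 1 (mod 761).
Since the result is 1, base 10 gives no evidence that 761 is composite.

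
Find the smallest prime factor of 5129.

23

5129 is odd.
Digit sum 17, not divisible by 3.
Ends in 9: not divisible by 5.
7: 5129 = 7·732 + 5
11: 5129 = 11·466 + 3
13: 5129 = 13·394 + 7
17: 5129 = 17·301 + 12
19: 5129 = 19·269 + 18
23: 5129 = 23·223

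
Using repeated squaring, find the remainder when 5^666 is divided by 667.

169

5^1 ≡ 5 (mod 667)
5^2 ≡ 5^2 = 25 ≡ 25 (mod 667)
5^4 ≡ 25^2 = 625 ≡ 625 (mod 667)
5^8 ≡ 625^2 = 390625 ≡ 430 (mod 667)
5^16 ≡ 430^2 = 184900 ≡ 141 (mod 667)
5^32 ≡ 141^2 = 19881 ≡ 538 (mod 667)
5^64 ≡ 538^2 = 289444 ≡ 633 (mod 667)
5^128 ≡ 633^2 = 400689 ≡ 489 (mod 667)
5^256 ≡ 489^2 = 239121 ≡ 335 (mod 667)
5^512 ≡ 335^2 = 112225 ≡ 169 (mod 667)
666 = 512 + 128 + 16 + 8 + 2 in binary powers of 2.
So 5^666 ≡ 169 · 489 · 141 · 430 · 25 ≡ 169 (mod 667).
Since 169 ≠ 1, base 5 is a Fermat witness: 667 is composite.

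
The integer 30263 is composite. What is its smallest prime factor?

53

30263 is odd.
Digit sum 14, not divisible by 3.
Ends in 3: not divisible by 5.
7: 30263 = 7·4323 + 2
11: 30263 = 11·2751 + 2
13: 30263 = 13·2327 + 12
17: 30263 = 17·1780 + 3
19: 30263 = 19·1592 + 15
23: 30263 = 23·1315 + 18
29: 30263 = 29·1043 + 16
31: 30263 = 31·976 + 7
37: 30263 = 37·817 + 34
41: 30263 = 41·738 + 5
43: 30263 = 43·703 + 34
47: 30263 = 47·643 + 42
53: 30263 = 53·571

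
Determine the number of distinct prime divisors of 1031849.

1031849 = 7 · 147407
147407 = 13 · 11339
11339 = 17 · 667
667 = 23 · 29
1031849 = 7 · 13 · 17 · 23 · 29, which has 5 distinct prime factors.

5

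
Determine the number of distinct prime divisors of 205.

2

205 = 5 · 41
205 = 5 · 41, which has 2 distinct prime factors.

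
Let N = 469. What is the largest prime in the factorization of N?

469 = 7 · 67
67 is prime.
So 469 = 7 · 67; the largest prime factor is 67.

67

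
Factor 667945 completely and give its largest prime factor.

89

667945 = 5 · 133589
133589 = 19 · 7031
7031 = 79 · 89
89 is prime.
So 667945 = 5 · 19 · 79 · 89; the largest prime factor is 89.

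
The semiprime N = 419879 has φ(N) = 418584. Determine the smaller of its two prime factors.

φ(n) = (p−1)(q−1) = n − (p+q) + 1, so p + q = 419879 − 418584 + 1 = 1296.
p and q are the roots of t² − 1296t + 419879 = 0.
Discriminant: 1296² − 4·419879 = 1679616 − 1679516 = 100; √100 = 10.
q = (1296 − 10)/2 = 643, p = (1296 + 10)/2 = 653.
Check: 643 · 653 = 419879.

643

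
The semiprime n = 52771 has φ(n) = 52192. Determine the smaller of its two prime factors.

φ(n) = (p−1)(q−1) = n − (p+q) + 1, so p + q = 52771 − 52192 + 1 = 580.
p and q are the roots of t² − 580t + 52771 = 0.
Discriminant: 580² − 4·52771 = 336400 − 211084 = 125316; √125316 = 354.
q = (580 − 354)/2 = 113, p = (580 + 354)/2 = 467.
Check: 113 · 467 = 52771.

113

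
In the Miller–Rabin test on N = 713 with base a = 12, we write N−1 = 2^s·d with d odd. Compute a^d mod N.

633

713 − 1 = 712 = 2^3 · 89, so d = 89.
12^1 ≡ 12 (mod 713)
12^2 ≡ 12^2 = 144 ≡ 144 (mod 713)
12^4 ≡ 144^2 = 20736 ≡ 59 (mod 713)
12^8 ≡ 59^2 = 3481 ≡ 629 (mod 713)
12^16 ≡ 629^2 = 395641 ≡ 639 (mod 713)
12^32 ≡ 639^2 = 408321 ≡ 485 (mod 713)
12^64 ≡ 485^2 = 235225 ≡ 648 (mod 713)
89 = 64 + 16 + 8 + 1 in binary powers of 2.
So 12^89 ≡ 648 · 639 · 629 · 12 ≡ 633 (mod 713).
Squaring chain: 633 → 696 → 289; never reaches −1, so base 12 is a Miller–Rabin witness that 713 is composite.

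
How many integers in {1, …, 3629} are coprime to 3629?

3420

Factor: 3629 = 19 · 191.
φ(3629) = (19−1) · (191−1) = 18 · 190 = 3420.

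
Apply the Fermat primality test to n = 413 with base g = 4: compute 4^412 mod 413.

25

4^1 ≡ 4 (mod 413)
4^2 ≡ 4^2 = 16 ≡ 16 (mod 413)
4^4 ≡ 16^2 = 256 ≡ 256 (mod 413)
4^8 ≡ 256^2 = 65536 ≡ 282 (mod 413)
4^16 ≡ 282^2 = 79524 ≡ 228 (mod 413)
4^32 ≡ 228^2 = 51984 ≡ 359 (mod 413)
4^64 ≡ 359^2 = 128881 ≡ 25 (mod 413)
4^128 ≡ 25^2 = 625 ≡ 212 (mod 413)
4^256 ≡ 212^2 = 44944 ≡ 340 (mod 413)
412 = 256 + 128 + 16 + 8 + 4 in binary powers of 2.
So 4^412 ≡ 340 · 212 · 228 · 282 · 256 ≡ 25 (mod 413).
Since 25 ≠ 1, base 4 is a Fermat witness: 413 is composite.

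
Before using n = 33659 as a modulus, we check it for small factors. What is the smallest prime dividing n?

33659 is odd.
Digit sum 26, not divisible by 3.
Ends in 9: not divisible by 5.
7: 33659 = 7·4808 + 3
11: 33659 = 11·3059 + 10
13: 33659 = 13·2589 + 2
17: 33659 = 17·1979 + 16
19: 33659 = 19·1771 + 10
23: 33659 = 23·1463 + 10
29: 33659 = 29·1160 + 19
31: 33659 = 31·1085 + 24
37: 33659 = 37·909 + 26
41: 33659 = 41·820 + 39
43: 33659 = 43·782 + 33
47: 33659 = 47·716 + 7
53: 33659 = 53·635 + 4
59: 33659 = 59·570 + 29
61: 33659 = 61·551 + 48
67: 33659 = 67·502 + 25
71: 33659 = 71·474 + 5
73: 33659 = 73·461 + 6
79: 33659 = 79·426 + 5
83: 33659 = 83·405 + 44
89: 33659 = 89·378 + 17
97: 33659 = 97·347

97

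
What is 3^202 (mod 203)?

3^1 ≡ 3 (mod 203)
3^2 ≡ 3^2 = 9 ≡ 9 (mod 203)
3^4 ≡ 9^2 = 81 ≡ 81 (mod 203)
3^8 ≡ 81^2 = 6561 ≡ 65 (mod 203)
3^16 ≡ 65^2 = 4225 ≡ 165 (mod 203)
3^32 ≡ 165^2 = 27225 ≡ 23 (mod 203)
3^64 ≡ 23^2 = 529 ≡ 123 (mod 203)
3^128 ≡ 123^2 = 15129 ≡ 107 (mod 203)
202 = 128 + 64 + 8 + 2 in binary powers of 2.
So 3^202 ≡ 107 · 123 · 65 · 9 ≡ 4 (mod 203).
Since 4 ≠ 1, base 3 is a Fermat witness: 203 is composite.

4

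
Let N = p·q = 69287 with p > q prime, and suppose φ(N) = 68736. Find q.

φ(n) = (p−1)(q−1) = n − (p+q) + 1, so p + q = 69287 − 68736 + 1 = 552.
p and q are the roots of t² − 552t + 69287 = 0.
Discriminant: 552² − 4·69287 = 304704 − 277148 = 27556; √27556 = 166.
q = (552 − 166)/2 = 193, p = (552 + 166)/2 = 359.
Check: 193 · 359 = 69287.

193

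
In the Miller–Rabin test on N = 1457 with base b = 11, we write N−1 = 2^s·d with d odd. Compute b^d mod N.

1457 − 1 = 1456 = 2^4 · 91, so d = 91.
11^1 ≡ 11 (mod 1457)
11^2 ≡ 11^2 = 121 ≡ 121 (mod 1457)
11^4 ≡ 121^2 = 14641 ≡ 71 (mod 1457)
11^8 ≡ 71^2 = 5041 ≡ 670 (mod 1457)
11^16 ≡ 670^2 = 448900 ≡ 144 (mod 1457)
11^32 ≡ 144^2 = 20736 ≡ 338 (mod 1457)
11^64 ≡ 338^2 = 114244 ≡ 598 (mod 1457)
91 = 64 + 16 + 8 + 2 + 1 in binary powers of 2.
So 11^91 ≡ 598 · 144 · 670 · 121 · 11 ≡ 1158 (mod 1457).
Squaring chain: 1158 → 524 → 660 → 1414; never reaches −1, so base 11 is a Miller–Rabin witness that 1457 is composite.

1158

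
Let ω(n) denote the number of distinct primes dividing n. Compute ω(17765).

17765 = 5 · 3553
3553 = 11 · 323
323 = 17 · 19
17765 = 5 · 11 · 17 · 19, which has 4 distinct prime factors.

4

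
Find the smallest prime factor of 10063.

29

10063 is odd.
Digit sum 10, not divisible by 3.
Ends in 3: not divisible by 5.
7: 10063 = 7·1437 + 4
11: 10063 = 11·914 + 9
13: 10063 = 13·774 + 1
17: 10063 = 17·591 + 16
19: 10063 = 19·529 + 12
23: 10063 = 23·437 + 12
29: 10063 = 29·347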